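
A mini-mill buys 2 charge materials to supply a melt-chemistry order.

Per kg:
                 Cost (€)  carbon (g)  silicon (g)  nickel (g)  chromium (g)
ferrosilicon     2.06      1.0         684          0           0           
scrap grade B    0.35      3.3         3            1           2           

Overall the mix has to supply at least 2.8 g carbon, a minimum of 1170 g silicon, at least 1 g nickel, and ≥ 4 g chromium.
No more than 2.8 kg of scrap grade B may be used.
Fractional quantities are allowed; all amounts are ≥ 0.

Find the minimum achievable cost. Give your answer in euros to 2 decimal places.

Treat it as an LP. Let x1 = kg of ferrosilicon, x2 = kg of scrap grade B.
min 2.06x1 + 0.35x2 subject to:
  1x1 + 3.3x2 ≥ 2.8   (carbon)
  684x1 + 3x2 ≥ 1170   (silicon)
  1x2 ≥ 1   (nickel)
  2x2 ≥ 4   (chromium)
  x2 ≤ 2.8
  x1, x2 ≥ 0.
Both inputs are positive at the optimum. Binding constraints: silicon and chromium.
That vertex is x1 = 1.702, x2 = 2.
Objective = 2.06·1.702 + 0.35·2 = 4.2061.

€4.21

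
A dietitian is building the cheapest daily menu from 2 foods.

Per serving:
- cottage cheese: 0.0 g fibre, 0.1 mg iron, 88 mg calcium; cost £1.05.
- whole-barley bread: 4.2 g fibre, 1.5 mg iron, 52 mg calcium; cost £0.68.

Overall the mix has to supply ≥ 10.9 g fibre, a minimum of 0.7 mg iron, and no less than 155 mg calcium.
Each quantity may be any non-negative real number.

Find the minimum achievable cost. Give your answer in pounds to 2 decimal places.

£2.00

Let x1 = servings of cottage cheese, x2 = servings of whole-barley bread.
Minimise 1.05x1 + 0.68x2 with:
  4.2x2 ≥ 10.9   (fibre)
  0.1x1 + 1.5x2 ≥ 0.7   (iron)
  88x1 + 52x2 ≥ 155   (calcium)
  x1, x2 ≥ 0.
Both inputs are positive at the optimum. The fibre and calcium requirements are met with equality.
Optimal quantities: cottage cheese = 0.2278 servings, whole-barley bread = 2.595 servings.
Total cost: 1.05·0.2278 + 0.68·2.595 = 2.0038.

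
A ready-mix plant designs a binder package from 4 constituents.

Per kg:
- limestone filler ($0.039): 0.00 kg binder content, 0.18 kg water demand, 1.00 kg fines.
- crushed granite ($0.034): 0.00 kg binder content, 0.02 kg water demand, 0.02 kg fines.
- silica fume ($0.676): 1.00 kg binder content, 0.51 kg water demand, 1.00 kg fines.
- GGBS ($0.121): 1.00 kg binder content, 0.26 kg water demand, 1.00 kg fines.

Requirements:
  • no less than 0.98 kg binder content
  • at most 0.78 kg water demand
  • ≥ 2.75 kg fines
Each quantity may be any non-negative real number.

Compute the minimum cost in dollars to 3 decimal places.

Let x1 = kg of limestone filler, x2 = kg of crushed granite, x3 = kg of silica fume, x4 = kg of GGBS.
Minimise 0.039x1 + 0.034x2 + 0.676x3 + 0.121x4 with:
  1x3 + 1x4 ≥ 0.98   (binder content)
  0.18x1 + 0.02x2 + 0.51x3 + 0.26x4 ≤ 0.78   (water demand)
  1x1 + 0.02x2 + 1x3 + 1x4 ≥ 2.75   (fines)
  x1, x2, x3, x4 ≥ 0.
The cheapest feasible vertex uses only limestone filler, GGBS; crushed granite, silica fume are not used. The binder content and fines requirements are met with equality.
That vertex is x1 = 1.77, x4 = 0.98.
Cost = 0.039·1.77 + 0.121·0.98 = 0.18761.

$0.188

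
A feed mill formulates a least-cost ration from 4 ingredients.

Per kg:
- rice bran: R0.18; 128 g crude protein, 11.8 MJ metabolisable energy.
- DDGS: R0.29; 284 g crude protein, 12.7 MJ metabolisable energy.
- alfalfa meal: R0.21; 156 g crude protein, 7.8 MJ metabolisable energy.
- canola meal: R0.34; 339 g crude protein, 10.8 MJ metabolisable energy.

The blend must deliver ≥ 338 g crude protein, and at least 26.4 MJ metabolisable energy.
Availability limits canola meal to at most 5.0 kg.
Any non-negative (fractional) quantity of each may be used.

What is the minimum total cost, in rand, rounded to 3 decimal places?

R0.437

This is a linear program. Let x1 = kg of rice bran, x2 = kg of DDGS, x3 = kg of alfalfa meal, x4 = kg of canola meal.
min 0.18x1 + 0.29x2 + 0.21x3 + 0.34x4 with:
  128x1 + 284x2 + 156x3 + 339x4 ≥ 338   (crude protein)
  11.8x1 + 12.7x2 + 7.8x3 + 10.8x4 ≥ 26.4   (metabolisable energy)
  x4 ≤ 5
  x1, x2, x3, x4 ≥ 0.
The cheapest feasible vertex uses only rice bran, DDGS; alfalfa meal, canola meal are not used. Binding constraints: crude protein and metabolisable energy.
That vertex is x1 = 1.857, x2 = 0.353.
Total cost: 0.18·1.857 + 0.29·0.353 = 0.43663.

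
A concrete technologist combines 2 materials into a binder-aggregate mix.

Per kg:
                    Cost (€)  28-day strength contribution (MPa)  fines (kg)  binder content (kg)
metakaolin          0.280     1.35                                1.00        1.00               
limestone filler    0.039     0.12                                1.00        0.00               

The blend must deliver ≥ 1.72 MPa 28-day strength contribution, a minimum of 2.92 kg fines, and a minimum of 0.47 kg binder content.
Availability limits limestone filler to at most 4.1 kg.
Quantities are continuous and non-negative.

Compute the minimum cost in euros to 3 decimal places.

Let x1 = kg of metakaolin, x2 = kg of limestone filler.
Minimise 0.28x1 + 0.039x2 s.t.:
  1.35x1 + 0.12x2 ≥ 1.72   (28-day strength contribution)
  1x1 + 1x2 ≥ 2.92   (fines)
  1x1 ≥ 0.47   (binder content)
  x2 ≤ 4.1
  x1, x2 ≥ 0.
Both inputs are positive at the optimum. Binding constraints: 28-day strength contribution and fines.
So metakaolin = 1.113 kg, limestone filler = 1.807 kg.
Cost = 0.28·1.113 + 0.039·1.807 = 0.38211.

€0.382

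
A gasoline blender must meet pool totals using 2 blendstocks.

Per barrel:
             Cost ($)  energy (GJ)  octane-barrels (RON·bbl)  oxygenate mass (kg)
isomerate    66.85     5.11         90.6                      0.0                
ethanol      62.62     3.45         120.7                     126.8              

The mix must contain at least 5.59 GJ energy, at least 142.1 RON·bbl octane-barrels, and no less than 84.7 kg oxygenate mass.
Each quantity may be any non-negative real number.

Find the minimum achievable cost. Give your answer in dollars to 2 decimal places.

Let x1 = barrels of isomerate, x2 = barrels of ethanol.
Minimize 66.85x1 + 62.62x2 subject to:
  5.11x1 + 3.45x2 ≥ 5.59   (energy)
  90.6x1 + 120.7x2 ≥ 142.1   (octane-barrels)
  126.8x2 ≥ 84.7   (oxygenate mass)
  x1, x2 ≥ 0.
Both inputs are positive at the optimum. Binding constraints: energy and octane-barrels.
So isomerate = 0.6064 barrels, ethanol = 0.7221 barrels.
Total cost: 66.85·0.6064 + 62.62·0.7221 = 85.7557.

$85.76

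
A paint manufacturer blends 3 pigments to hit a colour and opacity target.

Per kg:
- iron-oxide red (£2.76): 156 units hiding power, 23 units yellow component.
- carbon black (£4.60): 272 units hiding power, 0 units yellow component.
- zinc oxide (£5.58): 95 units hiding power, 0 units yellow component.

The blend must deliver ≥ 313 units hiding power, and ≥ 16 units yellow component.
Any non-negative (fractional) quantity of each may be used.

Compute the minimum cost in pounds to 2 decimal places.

This is a linear program. Let x1 = kg of iron-oxide red, x2 = kg of carbon black, x3 = kg of zinc oxide.
min 2.76x1 + 4.6x2 + 5.58x3 with:
  156x1 + 272x2 + 95x3 ≥ 313   (hiding power)
  23x1 ≥ 16   (yellow component)
  x1, x2, x3 ≥ 0.
The cheapest feasible vertex uses only iron-oxide red, carbon black; zinc oxide is not used. Binding constraints: hiding power and yellow component.
So iron-oxide red = 0.6957 kg, carbon black = 0.7518 kg.
Objective = 2.76·0.6957 + 4.6·0.7518 = 5.3784.

£5.38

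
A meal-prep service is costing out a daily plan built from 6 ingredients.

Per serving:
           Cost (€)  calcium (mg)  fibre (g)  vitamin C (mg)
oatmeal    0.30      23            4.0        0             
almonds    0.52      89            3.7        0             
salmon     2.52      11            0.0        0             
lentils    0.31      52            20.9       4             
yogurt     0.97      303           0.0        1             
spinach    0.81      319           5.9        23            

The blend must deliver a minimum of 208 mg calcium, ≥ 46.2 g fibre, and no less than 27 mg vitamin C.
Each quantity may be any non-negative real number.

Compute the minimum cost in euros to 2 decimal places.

€1.29

This is a linear program. Let x1 = servings of oatmeal, x2 = servings of almonds, x3 = servings of salmon, x4 = servings of lentils, x5 = servings of yogurt, x6 = servings of spinach.
Minimise 0.3x1 + 0.52x2 + 2.52x3 + 0.31x4 + 0.97x5 + 0.81x6 s.t.:
  23x1 + 89x2 + 11x3 + 52x4 + 303x5 + 319x6 ≥ 208   (calcium)
  4x1 + 3.7x2 + 20.9x4 + 5.9x6 ≥ 46.2   (fibre)
  4x4 + 1x5 + 23x6 ≥ 27   (vitamin C)
  x1, x2, x3, x4, x5, x6 ≥ 0.
The optimal basis is {lentils, spinach}; oatmeal, almonds, salmon, yogurt drop out. Binding constraints: fibre and vitamin C.
Solving gives x4 = 1.976, x6 = 0.8302.
Hence cost = 0.31·1.976 + 0.81·0.8302 = €1.28502.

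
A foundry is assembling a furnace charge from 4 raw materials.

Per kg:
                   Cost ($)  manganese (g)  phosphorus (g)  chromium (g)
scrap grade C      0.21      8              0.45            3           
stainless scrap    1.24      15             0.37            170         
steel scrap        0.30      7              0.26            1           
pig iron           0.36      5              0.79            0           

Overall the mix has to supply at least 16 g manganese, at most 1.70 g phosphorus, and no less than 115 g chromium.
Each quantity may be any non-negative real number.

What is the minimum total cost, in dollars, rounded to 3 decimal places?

Let x1 = kg of scrap grade C, x2 = kg of stainless scrap, x3 = kg of steel scrap, x4 = kg of pig iron.
Minimize 0.21x1 + 1.24x2 + 0.3x3 + 0.36x4 subject to:
  8x1 + 15x2 + 7x3 + 5x4 ≥ 16   (manganese)
  0.45x1 + 0.37x2 + 0.26x3 + 0.79x4 ≤ 1.7   (phosphorus)
  3x1 + 170x2 + 1x3 ≥ 115   (chromium)
  x1, x2, x3, x4 ≥ 0.
At the optimum only scrap grade C, stainless scrap are positive (steel scrap, pig iron = 0). Binding constraints: manganese and chromium.
Solving gives x1 = 0.7567, x2 = 0.6631.
Objective = 0.21·0.7567 + 1.24·0.6631 = 0.98115.

$0.981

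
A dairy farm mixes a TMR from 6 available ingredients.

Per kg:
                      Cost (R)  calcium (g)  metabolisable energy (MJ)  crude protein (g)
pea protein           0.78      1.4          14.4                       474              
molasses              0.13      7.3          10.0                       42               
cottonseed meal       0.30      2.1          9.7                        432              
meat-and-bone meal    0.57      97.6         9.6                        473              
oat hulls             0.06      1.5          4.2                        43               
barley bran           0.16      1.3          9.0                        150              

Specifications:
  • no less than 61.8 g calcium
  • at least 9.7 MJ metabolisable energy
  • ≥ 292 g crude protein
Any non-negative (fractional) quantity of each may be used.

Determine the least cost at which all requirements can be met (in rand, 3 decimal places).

Let x1 = kg of pea protein, x2 = kg of molasses, x3 = kg of cottonseed meal, x4 = kg of meat-and-bone meal, x5 = kg of oat hulls, x6 = kg of barley bran.
Minimise 0.78x1 + 0.13x2 + 0.3x3 + 0.57x4 + 0.06x5 + 0.16x6 s.t.:
  1.4x1 + 7.3x2 + 2.1x3 + 97.6x4 + 1.5x5 + 1.3x6 ≥ 61.8   (calcium)
  14.4x1 + 10x2 + 9.7x3 + 9.6x4 + 4.2x5 + 9x6 ≥ 9.7   (metabolisable energy)
  474x1 + 42x2 + 432x3 + 473x4 + 43x5 + 150x6 ≥ 292   (crude protein)
  x1, x2, x3, x4, x5, x6 ≥ 0.
The minimum-cost mix takes nothing from pea protein, cottonseed meal, oat hulls, barley bran — only molasses, meat-and-bone meal. Binding constraints: calcium and metabolisable energy.
That vertex is x2 = 0.3901, x4 = 0.604.
Objective = 0.13·0.3901 + 0.57·0.604 = 0.39499.

R0.395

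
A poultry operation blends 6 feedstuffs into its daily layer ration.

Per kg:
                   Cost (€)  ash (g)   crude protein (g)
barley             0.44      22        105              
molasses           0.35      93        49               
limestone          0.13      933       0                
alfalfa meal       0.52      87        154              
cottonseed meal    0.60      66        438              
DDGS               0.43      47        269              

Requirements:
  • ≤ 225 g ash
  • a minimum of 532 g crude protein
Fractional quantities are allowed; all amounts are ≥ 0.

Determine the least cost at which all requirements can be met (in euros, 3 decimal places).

This is a linear program. Let x1 = kg of barley, x2 = kg of molasses, x3 = kg of limestone, x4 = kg of alfalfa meal, x5 = kg of cottonseed meal, x6 = kg of DDGS.
Minimize 0.44x1 + 0.35x2 + 0.13x3 + 0.52x4 + 0.6x5 + 0.43x6 s.t.:
  22x1 + 93x2 + 933x3 + 87x4 + 66x5 + 47x6 ≤ 225   (ash)
  105x1 + 49x2 + 154x4 + 438x5 + 269x6 ≥ 532   (crude protein)
  x1, x2, x3, x4, x5, x6 ≥ 0.
The cheapest feasible vertex uses only cottonseed meal; barley, molasses, limestone, alfalfa meal, DDGS are not used. The crude protein requirement is met with equality.
That vertex is x5 = 1.215.
Hence cost = 0.6·1.215 = €0.72900.

€0.729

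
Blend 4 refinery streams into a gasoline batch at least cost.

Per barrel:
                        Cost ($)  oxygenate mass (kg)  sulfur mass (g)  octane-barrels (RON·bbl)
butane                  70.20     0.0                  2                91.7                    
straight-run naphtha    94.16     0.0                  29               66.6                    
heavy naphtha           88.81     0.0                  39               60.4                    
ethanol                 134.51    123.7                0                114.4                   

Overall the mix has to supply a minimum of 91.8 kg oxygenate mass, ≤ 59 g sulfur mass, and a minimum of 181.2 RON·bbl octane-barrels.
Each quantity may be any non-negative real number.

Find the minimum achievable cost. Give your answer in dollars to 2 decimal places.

$173.55

Treat it as an LP. Let x1 = barrels of butane, x2 = barrels of straight-run naphtha, x3 = barrels of heavy naphtha, x4 = barrels of ethanol.
Minimize 70.2x1 + 94.16x2 + 88.81x3 + 134.51x4 with:
  123.7x4 ≥ 91.8   (oxygenate mass)
  2x1 + 29x2 + 39x3 ≤ 59   (sulfur mass)
  91.7x1 + 66.6x2 + 60.4x3 + 114.4x4 ≥ 181.2   (octane-barrels)
  x1, x2, x3, x4 ≥ 0.
The cheapest feasible vertex uses only butane, ethanol; straight-run naphtha, heavy naphtha are not used. Binding constraints: oxygenate mass and octane-barrels.
Optimal quantities: butane = 1.0502 barrels, ethanol = 0.74212 barrels.
Total cost: 70.2·1.0502 + 134.51·0.74212 = 173.5466.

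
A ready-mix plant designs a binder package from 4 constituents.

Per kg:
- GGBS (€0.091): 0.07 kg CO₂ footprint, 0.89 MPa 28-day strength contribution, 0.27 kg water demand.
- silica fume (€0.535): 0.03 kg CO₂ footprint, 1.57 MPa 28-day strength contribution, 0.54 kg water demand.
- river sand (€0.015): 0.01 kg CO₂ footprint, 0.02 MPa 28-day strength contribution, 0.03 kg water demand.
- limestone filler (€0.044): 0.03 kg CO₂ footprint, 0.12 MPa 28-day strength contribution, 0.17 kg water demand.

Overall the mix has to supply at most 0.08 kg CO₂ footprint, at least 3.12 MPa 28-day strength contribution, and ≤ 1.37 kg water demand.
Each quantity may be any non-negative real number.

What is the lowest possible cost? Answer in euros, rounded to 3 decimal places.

€0.982

Let x1 = kg of GGBS, x2 = kg of silica fume, x3 = kg of river sand, x4 = kg of limestone filler.
Minimize 0.091x1 + 0.535x2 + 0.015x3 + 0.044x4 with:
  0.07x1 + 0.03x2 + 0.01x3 + 0.03x4 ≤ 0.08   (CO₂ footprint)
  0.89x1 + 1.57x2 + 0.02x3 + 0.12x4 ≥ 3.12   (28-day strength contribution)
  0.27x1 + 0.54x2 + 0.03x3 + 0.17x4 ≤ 1.37   (water demand)
  x1, x2, x3, x4 ≥ 0.
The optimal basis is {GGBS, silica fume}; river sand, limestone filler drop out. Binding constraints: CO₂ footprint and 28-day strength contribution.
So GGBS = 0.38462 kg, silica fume = 1.7692 kg.
Cost = 0.091·0.38462 + 0.535·1.7692 = 0.98152.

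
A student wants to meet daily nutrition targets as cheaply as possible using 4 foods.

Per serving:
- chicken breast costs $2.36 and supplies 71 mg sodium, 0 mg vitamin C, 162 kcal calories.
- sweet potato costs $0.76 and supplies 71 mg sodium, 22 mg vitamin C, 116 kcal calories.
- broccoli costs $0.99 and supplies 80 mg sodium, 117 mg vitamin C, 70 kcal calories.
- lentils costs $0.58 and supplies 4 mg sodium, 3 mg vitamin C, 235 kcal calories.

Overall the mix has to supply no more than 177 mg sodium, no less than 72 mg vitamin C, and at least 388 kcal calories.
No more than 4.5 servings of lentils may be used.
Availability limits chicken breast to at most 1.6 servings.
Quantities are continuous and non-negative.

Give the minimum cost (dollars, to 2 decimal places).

$1.43

Let x1 = servings of chicken breast, x2 = servings of sweet potato, x3 = servings of broccoli, x4 = servings of lentils.
Minimize 2.36x1 + 0.76x2 + 0.99x3 + 0.58x4 with:
  71x1 + 71x2 + 80x3 + 4x4 ≤ 177   (sodium)
  22x2 + 117x3 + 3x4 ≥ 72   (vitamin C)
  162x1 + 116x2 + 70x3 + 235x4 ≥ 388   (calories)
  x4 ≤ 4.5
  x1 ≤ 1.6
  x1, x2, x3, x4 ≥ 0.
The minimum-cost mix takes nothing from chicken breast, sweet potato — only broccoli, lentils. There the vitamin C and calories constraints are tight.
Optimal quantities: broccoli = 0.5775 servings, lentils = 1.479 servings.
Objective = 0.99·0.5775 + 0.58·1.479 = 1.4295.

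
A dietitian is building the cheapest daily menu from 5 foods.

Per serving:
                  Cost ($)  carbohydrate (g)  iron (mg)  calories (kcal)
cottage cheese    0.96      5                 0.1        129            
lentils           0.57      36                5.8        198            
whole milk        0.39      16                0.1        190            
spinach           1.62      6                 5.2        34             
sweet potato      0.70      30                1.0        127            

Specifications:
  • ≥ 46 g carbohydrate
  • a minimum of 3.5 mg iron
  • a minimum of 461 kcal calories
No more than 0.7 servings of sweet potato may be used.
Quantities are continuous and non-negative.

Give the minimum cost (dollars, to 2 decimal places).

This is a linear program. Let x1 = servings of cottage cheese, x2 = servings of lentils, x3 = servings of whole milk, x4 = servings of spinach, x5 = servings of sweet potato.
min 0.96x1 + 0.57x2 + 0.39x3 + 1.62x4 + 0.7x5 s.t.:
  5x1 + 36x2 + 16x3 + 6x4 + 30x5 ≥ 46   (carbohydrate)
  0.1x1 + 5.8x2 + 0.1x3 + 5.2x4 + 1x5 ≥ 3.5   (iron)
  129x1 + 198x2 + 190x3 + 34x4 + 127x5 ≥ 461   (calories)
  x5 ≤ 0.7
  x1, x2, x3, x4, x5 ≥ 0.
The optimal basis is {lentils, whole milk}; cottage cheese, spinach, sweet potato drop out. There the iron and calories constraints are tight.
Solving gives x2 = 0.5719, x3 = 1.83.
Hence cost = 0.57·0.5719 + 0.39·1.83 = $1.0397.

$1.04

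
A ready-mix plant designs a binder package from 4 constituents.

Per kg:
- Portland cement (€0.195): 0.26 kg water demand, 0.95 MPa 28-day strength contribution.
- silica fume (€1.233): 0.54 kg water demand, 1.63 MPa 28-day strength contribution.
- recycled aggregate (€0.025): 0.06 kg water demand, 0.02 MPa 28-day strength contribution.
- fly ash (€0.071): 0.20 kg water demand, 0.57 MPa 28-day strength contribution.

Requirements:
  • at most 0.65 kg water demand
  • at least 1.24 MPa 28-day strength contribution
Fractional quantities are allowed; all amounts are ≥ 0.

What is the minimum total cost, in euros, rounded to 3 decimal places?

€0.154

Set it up as a linear program. Let x1 = kg of Portland cement, x2 = kg of silica fume, x3 = kg of recycled aggregate, x4 = kg of fly ash.
Minimise 0.195x1 + 1.233x2 + 0.025x3 + 0.071x4 subject to:
  0.26x1 + 0.54x2 + 0.06x3 + 0.2x4 ≤ 0.65   (water demand)
  0.95x1 + 1.63x2 + 0.02x3 + 0.57x4 ≥ 1.24   (28-day strength contribution)
  x1, x2, x3, x4 ≥ 0.
The minimum-cost mix takes nothing from Portland cement, silica fume, recycled aggregate — only fly ash. There the 28-day strength contribution constraint is tight.
That vertex is x4 = 2.175.
Hence cost = 0.071·2.175 = €0.15443.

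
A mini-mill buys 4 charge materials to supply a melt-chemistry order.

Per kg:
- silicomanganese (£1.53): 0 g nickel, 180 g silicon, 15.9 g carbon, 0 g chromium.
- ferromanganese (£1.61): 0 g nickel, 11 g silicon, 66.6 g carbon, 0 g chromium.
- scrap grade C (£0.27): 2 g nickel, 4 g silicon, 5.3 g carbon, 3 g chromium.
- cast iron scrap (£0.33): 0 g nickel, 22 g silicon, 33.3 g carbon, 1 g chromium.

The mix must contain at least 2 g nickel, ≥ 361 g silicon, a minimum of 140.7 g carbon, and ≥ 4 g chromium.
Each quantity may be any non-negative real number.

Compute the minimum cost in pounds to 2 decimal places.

Let x1 = kg of silicomanganese, x2 = kg of ferromanganese, x3 = kg of scrap grade C, x4 = kg of cast iron scrap.
min 1.53x1 + 1.61x2 + 0.27x3 + 0.33x4 s.t.:
  2x3 ≥ 2   (nickel)
  180x1 + 11x2 + 4x3 + 22x4 ≥ 361   (silicon)
  15.9x1 + 66.6x2 + 5.3x3 + 33.3x4 ≥ 140.7   (carbon)
  3x3 + 1x4 ≥ 4   (chromium)
  x1, x2, x3, x4 ≥ 0.
The minimum-cost mix takes nothing from ferromanganese — only silicomanganese, scrap grade C, cast iron scrap. There the nickel, silicon, carbon constraints are tight.
Solving gives x1 = 1.578, x3 = 1, x4 = 3.312.
Cost = 1.53·1.578 + 0.27·1 + 0.33·3.312 = 3.7773.

£3.78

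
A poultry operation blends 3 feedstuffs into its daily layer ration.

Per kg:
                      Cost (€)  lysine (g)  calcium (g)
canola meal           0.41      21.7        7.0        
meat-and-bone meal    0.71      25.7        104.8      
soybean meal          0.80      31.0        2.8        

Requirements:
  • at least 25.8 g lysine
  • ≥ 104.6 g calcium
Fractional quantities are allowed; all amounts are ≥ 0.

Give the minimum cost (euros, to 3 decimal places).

Treat it as an LP. Let x1 = kg of canola meal, x2 = kg of meat-and-bone meal, x3 = kg of soybean meal.
min 0.41x1 + 0.71x2 + 0.8x3 with:
  21.7x1 + 25.7x2 + 31x3 ≥ 25.8   (lysine)
  7x1 + 104.8x2 + 2.8x3 ≥ 104.6   (calcium)
  x1, x2, x3 ≥ 0.
The minimum-cost mix takes nothing from soybean meal — only canola meal, meat-and-bone meal. The lysine and calcium requirements are met with equality.
Solving gives x1 = 0.007458, x2 = 0.9976.
Objective = 0.41·0.007458 + 0.71·0.9976 = 0.71135.

€0.711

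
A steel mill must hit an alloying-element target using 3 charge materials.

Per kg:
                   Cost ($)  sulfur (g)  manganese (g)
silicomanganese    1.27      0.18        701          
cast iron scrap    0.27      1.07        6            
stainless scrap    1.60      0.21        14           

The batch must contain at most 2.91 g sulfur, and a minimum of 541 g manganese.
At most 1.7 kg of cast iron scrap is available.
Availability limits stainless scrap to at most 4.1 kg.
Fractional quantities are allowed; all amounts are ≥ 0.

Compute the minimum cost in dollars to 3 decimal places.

$0.980

This is a linear program. Let x1 = kg of silicomanganese, x2 = kg of cast iron scrap, x3 = kg of stainless scrap.
min 1.27x1 + 0.27x2 + 1.6x3 with:
  0.18x1 + 1.07x2 + 0.21x3 ≤ 2.91   (sulfur)
  701x1 + 6x2 + 14x3 ≥ 541   (manganese)
  x2 ≤ 1.7
  x3 ≤ 4.1
  x1, x2, x3 ≥ 0.
At the optimum only silicomanganese is positive (cast iron scrap, stainless scrap = 0). The manganese requirement is met with equality.
Solving gives x1 = 0.7718.
Cost = 1.27·0.7718 = 0.98019.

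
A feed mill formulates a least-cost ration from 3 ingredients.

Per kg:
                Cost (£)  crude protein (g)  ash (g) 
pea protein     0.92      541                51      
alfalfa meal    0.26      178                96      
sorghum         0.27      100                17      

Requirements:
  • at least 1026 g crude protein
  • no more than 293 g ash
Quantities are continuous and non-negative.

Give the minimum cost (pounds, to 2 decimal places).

£1.64

This is a linear program. Let x1 = kg of pea protein, x2 = kg of alfalfa meal, x3 = kg of sorghum.
Minimise 0.92x1 + 0.26x2 + 0.27x3 with:
  541x1 + 178x2 + 100x3 ≥ 1026   (crude protein)
  51x1 + 96x2 + 17x3 ≤ 293   (ash)
  x1, x2, x3 ≥ 0.
The optimal basis is {pea protein, alfalfa meal}; sorghum drops out. The crude protein and ash requirements are met with equality.
So pea protein = 1.081 kg, alfalfa meal = 2.478 kg.
Cost = 0.92·1.081 + 0.26·2.478 = 1.6388.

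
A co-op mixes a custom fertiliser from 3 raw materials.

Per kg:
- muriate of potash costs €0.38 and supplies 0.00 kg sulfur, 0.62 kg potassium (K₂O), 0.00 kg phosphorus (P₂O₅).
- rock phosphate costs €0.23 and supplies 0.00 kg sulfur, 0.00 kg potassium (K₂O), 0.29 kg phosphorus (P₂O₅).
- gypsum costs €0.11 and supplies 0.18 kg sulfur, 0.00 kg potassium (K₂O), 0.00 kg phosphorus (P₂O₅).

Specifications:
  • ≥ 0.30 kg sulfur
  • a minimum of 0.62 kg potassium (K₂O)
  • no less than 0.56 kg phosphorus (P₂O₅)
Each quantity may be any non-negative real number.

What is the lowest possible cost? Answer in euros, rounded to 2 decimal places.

€1.01

Let x1 = kg of muriate of potash, x2 = kg of rock phosphate, x3 = kg of gypsum.
Minimise 0.38x1 + 0.23x2 + 0.11x3 subject to:
  0.18x3 ≥ 0.3   (sulfur)
  0.62x1 ≥ 0.62   (potassium (K₂O))
  0.29x2 ≥ 0.56   (phosphorus (P₂O₅))
  x1, x2, x3 ≥ 0.
The optimal mix uses every input. Binding constraints: sulfur, potassium (K₂O), phosphorus (P₂O₅).
So muriate of potash = 1 kg, rock phosphate = 1.931 kg, gypsum = 1.667 kg.
Total cost: 0.38·1 + 0.23·1.931 + 0.11·1.667 = 1.0075.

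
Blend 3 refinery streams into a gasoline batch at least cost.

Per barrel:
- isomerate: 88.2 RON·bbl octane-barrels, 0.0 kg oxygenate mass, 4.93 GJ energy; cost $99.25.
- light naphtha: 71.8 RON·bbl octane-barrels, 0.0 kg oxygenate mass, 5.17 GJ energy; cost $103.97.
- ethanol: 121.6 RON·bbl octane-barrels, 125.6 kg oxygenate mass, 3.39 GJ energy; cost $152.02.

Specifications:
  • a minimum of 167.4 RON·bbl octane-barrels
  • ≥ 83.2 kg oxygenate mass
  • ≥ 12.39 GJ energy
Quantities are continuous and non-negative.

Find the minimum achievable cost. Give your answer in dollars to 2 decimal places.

$304.71

Let x1 = barrels of isomerate, x2 = barrels of light naphtha, x3 = barrels of ethanol.
Minimize 99.25x1 + 103.97x2 + 152.02x3 subject to:
  88.2x1 + 71.8x2 + 121.6x3 ≥ 167.4   (octane-barrels)
  125.6x3 ≥ 83.2   (oxygenate mass)
  4.93x1 + 5.17x2 + 3.39x3 ≥ 12.39   (energy)
  x1, x2, x3 ≥ 0.
At the optimum only light naphtha, ethanol are positive (isomerate = 0). The oxygenate mass and energy requirements are met with equality.
So light naphtha = 1.9622 barrels, ethanol = 0.66242 barrels.
Cost = 103.97·1.9622 + 152.02·0.66242 = 304.7110.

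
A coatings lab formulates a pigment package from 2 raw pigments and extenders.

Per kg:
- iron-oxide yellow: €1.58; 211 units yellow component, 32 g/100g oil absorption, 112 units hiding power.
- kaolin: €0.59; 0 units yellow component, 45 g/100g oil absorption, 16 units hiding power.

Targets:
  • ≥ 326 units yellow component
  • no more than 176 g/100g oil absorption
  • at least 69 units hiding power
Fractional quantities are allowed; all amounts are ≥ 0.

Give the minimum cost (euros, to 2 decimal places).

Let x1 = kg of iron-oxide yellow, x2 = kg of kaolin.
min 1.58x1 + 0.59x2 s.t.:
  211x1 ≥ 326   (yellow component)
  32x1 + 45x2 ≤ 176   (oil absorption)
  112x1 + 16x2 ≥ 69   (hiding power)
  x1, x2 ≥ 0.
The optimal basis is {iron-oxide yellow}; kaolin drops out. There the yellow component constraint is tight.
Optimal quantities: iron-oxide yellow = 1.545 kg.
Total cost: 1.58·1.545 = 2.4411.

€2.44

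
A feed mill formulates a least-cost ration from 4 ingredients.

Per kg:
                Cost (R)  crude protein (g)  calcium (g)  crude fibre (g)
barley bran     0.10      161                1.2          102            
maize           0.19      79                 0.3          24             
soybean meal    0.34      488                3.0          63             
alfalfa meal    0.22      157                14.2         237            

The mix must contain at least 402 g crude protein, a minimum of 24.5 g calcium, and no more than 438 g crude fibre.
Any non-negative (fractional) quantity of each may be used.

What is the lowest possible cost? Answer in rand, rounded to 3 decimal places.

Let x1 = kg of barley bran, x2 = kg of maize, x3 = kg of soybean meal, x4 = kg of alfalfa meal.
Minimise 0.1x1 + 0.19x2 + 0.34x3 + 0.22x4 with:
  161x1 + 79x2 + 488x3 + 157x4 ≥ 402   (crude protein)
  1.2x1 + 0.3x2 + 3x3 + 14.2x4 ≥ 24.5   (calcium)
  102x1 + 24x2 + 63x3 + 237x4 ≤ 438   (crude fibre)
  x1, x2, x3, x4 ≥ 0.
The cheapest feasible vertex uses only barley bran, soybean meal, alfalfa meal; maize is not used. The crude protein, calcium, crude fibre requirements are met with equality.
That vertex is x1 = 0.3261, x3 = 0.1824, x4 = 1.659.
Objective = 0.1·0.3261 + 0.34·0.1824 + 0.22·1.659 = 0.45961.

R0.460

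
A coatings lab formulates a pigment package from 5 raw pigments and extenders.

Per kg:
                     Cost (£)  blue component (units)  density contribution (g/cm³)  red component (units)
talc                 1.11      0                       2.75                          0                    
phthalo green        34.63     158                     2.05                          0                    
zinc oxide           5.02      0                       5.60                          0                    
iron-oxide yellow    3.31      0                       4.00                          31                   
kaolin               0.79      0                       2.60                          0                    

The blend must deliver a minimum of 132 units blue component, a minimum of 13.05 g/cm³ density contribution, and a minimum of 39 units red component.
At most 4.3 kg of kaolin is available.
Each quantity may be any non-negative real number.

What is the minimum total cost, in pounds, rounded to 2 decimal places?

£35.01

Treat it as an LP. Let x1 = kg of talc, x2 = kg of phthalo green, x3 = kg of zinc oxide, x4 = kg of iron-oxide yellow, x5 = kg of kaolin.
Minimise 1.11x1 + 34.63x2 + 5.02x3 + 3.31x4 + 0.79x5 with:
  158x2 ≥ 132   (blue component)
  2.75x1 + 2.05x2 + 5.6x3 + 4x4 + 2.6x5 ≥ 13.05   (density contribution)
  31x4 ≥ 39   (red component)
  x5 ≤ 4.3
  x1, x2, x3, x4, x5 ≥ 0.
The optimal basis is {phthalo green, iron-oxide yellow, kaolin}; talc, zinc oxide drop out. The blue component, density contribution, red component requirements are met with equality.
Optimal quantities: phthalo green = 0.8354 kg, iron-oxide yellow = 1.258 kg, kaolin = 2.425 kg.
Total cost: 34.63·0.8354 + 3.31·1.258 + 0.79·2.425 = 35.0096.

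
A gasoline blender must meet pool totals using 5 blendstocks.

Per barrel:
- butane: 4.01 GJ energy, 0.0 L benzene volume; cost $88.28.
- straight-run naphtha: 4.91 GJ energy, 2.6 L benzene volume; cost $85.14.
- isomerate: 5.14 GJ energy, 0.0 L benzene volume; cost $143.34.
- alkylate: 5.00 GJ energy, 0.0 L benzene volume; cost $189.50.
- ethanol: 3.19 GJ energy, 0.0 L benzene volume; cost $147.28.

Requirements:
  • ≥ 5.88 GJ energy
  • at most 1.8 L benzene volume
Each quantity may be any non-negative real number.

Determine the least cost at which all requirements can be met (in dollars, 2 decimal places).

Let x1 = barrels of butane, x2 = barrels of straight-run naphtha, x3 = barrels of isomerate, x4 = barrels of alkylate, x5 = barrels of ethanol.
min 88.28x1 + 85.14x2 + 143.34x3 + 189.5x4 + 147.28x5 subject to:
  4.01x1 + 4.91x2 + 5.14x3 + 5x4 + 3.19x5 ≥ 5.88   (energy)
  2.6x2 ≤ 1.8   (benzene volume)
  x1, x2, x3, x4, x5 ≥ 0.
The minimum-cost mix takes nothing from isomerate, alkylate, ethanol — only butane, straight-run naphtha. There the energy and benzene volume constraints are tight.
Solving gives x1 = 0.61865, x2 = 0.69231.
Cost = 88.28·0.61865 + 85.14·0.69231 = 113.5577.

$113.56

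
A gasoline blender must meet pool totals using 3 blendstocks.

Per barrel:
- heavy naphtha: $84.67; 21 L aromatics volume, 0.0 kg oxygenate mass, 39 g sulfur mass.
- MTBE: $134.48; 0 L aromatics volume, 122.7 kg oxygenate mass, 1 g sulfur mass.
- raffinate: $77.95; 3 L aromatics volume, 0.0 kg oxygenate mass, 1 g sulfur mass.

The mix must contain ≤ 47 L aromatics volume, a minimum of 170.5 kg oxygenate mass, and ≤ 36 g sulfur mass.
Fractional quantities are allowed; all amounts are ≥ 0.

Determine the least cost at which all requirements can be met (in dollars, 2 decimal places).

$186.87

Let x1 = barrels of heavy naphtha, x2 = barrels of MTBE, x3 = barrels of raffinate.
Minimize 84.67x1 + 134.48x2 + 77.95x3 s.t.:
  21x1 + 3x3 ≤ 47   (aromatics volume)
  122.7x2 ≥ 170.5   (oxygenate mass)
  39x1 + 1x2 + 1x3 ≤ 36   (sulfur mass)
  x1, x2, x3 ≥ 0.
At the optimum only MTBE is positive (heavy naphtha, raffinate = 0). There the oxygenate mass constraint is tight.
So MTBE = 1.3896 barrels.
Objective = 134.48·1.3896 = 186.8734.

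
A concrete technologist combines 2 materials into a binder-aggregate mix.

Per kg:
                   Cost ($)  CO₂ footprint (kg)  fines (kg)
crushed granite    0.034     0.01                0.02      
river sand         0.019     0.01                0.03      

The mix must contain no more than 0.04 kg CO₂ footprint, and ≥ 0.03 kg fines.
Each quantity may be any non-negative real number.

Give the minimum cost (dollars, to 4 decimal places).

Set it up as a linear program. Let x1 = kg of crushed granite, x2 = kg of river sand.
min 0.034x1 + 0.019x2 with:
  0.01x1 + 0.01x2 ≤ 0.04   (CO₂ footprint)
  0.02x1 + 0.03x2 ≥ 0.03   (fines)
  x1, x2 ≥ 0.
The cheapest feasible vertex uses only river sand; crushed granite is not used. Binding constraint: fines.
That vertex is x2 = 1.
Objective = 0.019·1 = 0.019000.

$0.0190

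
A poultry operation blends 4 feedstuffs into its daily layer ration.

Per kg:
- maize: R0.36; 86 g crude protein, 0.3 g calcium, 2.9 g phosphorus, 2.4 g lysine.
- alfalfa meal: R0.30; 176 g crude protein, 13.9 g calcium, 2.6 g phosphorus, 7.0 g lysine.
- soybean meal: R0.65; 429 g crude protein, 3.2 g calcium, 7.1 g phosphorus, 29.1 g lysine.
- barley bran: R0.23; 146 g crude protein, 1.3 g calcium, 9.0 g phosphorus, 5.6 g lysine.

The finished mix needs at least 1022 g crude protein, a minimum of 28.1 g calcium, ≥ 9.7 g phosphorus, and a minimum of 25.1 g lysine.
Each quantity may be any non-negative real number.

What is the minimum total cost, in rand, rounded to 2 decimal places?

This is a linear program. Let x1 = kg of maize, x2 = kg of alfalfa meal, x3 = kg of soybean meal, x4 = kg of barley bran.
Minimise 0.36x1 + 0.3x2 + 0.65x3 + 0.23x4 with:
  86x1 + 176x2 + 429x3 + 146x4 ≥ 1022   (crude protein)
  0.3x1 + 13.9x2 + 3.2x3 + 1.3x4 ≥ 28.1   (calcium)
  2.9x1 + 2.6x2 + 7.1x3 + 9x4 ≥ 9.7   (phosphorus)
  2.4x1 + 7x2 + 29.1x3 + 5.6x4 ≥ 25.1   (lysine)
  x1, x2, x3, x4 ≥ 0.
The cheapest feasible vertex uses only alfalfa meal, soybean meal; maize, barley bran are not used. There the crude protein and calcium constraints are tight.
Optimal quantities: alfalfa meal = 1.627 kg, soybean meal = 1.715 kg.
Hence cost = 0.3·1.627 + 0.65·1.715 = R1.6029.

R1.60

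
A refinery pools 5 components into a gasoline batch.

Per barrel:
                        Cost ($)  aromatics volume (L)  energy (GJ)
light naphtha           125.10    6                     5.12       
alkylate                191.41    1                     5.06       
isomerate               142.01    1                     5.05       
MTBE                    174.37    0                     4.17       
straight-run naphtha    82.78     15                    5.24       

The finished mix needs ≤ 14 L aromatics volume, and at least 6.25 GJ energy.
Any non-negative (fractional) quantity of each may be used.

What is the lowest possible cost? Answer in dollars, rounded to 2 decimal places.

$116.73

Let x1 = barrels of light naphtha, x2 = barrels of alkylate, x3 = barrels of isomerate, x4 = barrels of MTBE, x5 = barrels of straight-run naphtha.
Minimise 125.1x1 + 191.41x2 + 142.01x3 + 174.37x4 + 82.78x5 s.t.:
  6x1 + 1x2 + 1x3 + 15x5 ≤ 14   (aromatics volume)
  5.12x1 + 5.06x2 + 5.05x3 + 4.17x4 + 5.24x5 ≥ 6.25   (energy)
  x1, x2, x3, x4, x5 ≥ 0.
The cheapest feasible vertex uses only isomerate, straight-run naphtha; light naphtha, alkylate, MTBE are not used. Binding constraints: aromatics volume and energy.
Optimal quantities: isomerate = 0.28918 barrels, straight-run naphtha = 0.91405 barrels.
Total cost: 142.01·0.28918 + 82.78·0.91405 = 116.7315.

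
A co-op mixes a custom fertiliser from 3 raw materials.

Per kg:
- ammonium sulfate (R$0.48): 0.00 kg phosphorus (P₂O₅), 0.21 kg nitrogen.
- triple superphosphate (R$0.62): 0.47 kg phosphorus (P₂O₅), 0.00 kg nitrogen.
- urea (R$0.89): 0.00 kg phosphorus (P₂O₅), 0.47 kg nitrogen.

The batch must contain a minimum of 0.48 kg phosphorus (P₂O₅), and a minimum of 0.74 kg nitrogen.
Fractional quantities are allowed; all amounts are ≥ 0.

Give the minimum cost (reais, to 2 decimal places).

This is a linear program. Let x1 = kg of ammonium sulfate, x2 = kg of triple superphosphate, x3 = kg of urea.
Minimise 0.48x1 + 0.62x2 + 0.89x3 subject to:
  0.47x2 ≥ 0.48   (phosphorus (P₂O₅))
  0.21x1 + 0.47x3 ≥ 0.74   (nitrogen)
  x1, x2, x3 ≥ 0.
The optimal basis is {triple superphosphate, urea}; ammonium sulfate drops out. The phosphorus (P₂O₅) and nitrogen requirements are met with equality.
That vertex is x2 = 1.021, x3 = 1.574.
Cost = 0.62·1.021 + 0.89·1.574 = 2.0339.

R$2.03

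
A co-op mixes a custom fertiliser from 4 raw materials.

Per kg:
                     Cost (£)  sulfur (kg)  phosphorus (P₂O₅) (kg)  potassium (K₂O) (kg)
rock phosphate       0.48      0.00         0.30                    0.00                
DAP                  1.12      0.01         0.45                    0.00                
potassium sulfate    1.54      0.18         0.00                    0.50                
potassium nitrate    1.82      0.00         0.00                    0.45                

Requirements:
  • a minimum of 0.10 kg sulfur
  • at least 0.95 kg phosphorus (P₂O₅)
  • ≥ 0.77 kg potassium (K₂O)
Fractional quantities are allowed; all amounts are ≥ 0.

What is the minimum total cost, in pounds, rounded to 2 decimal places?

£3.89

Let x1 = kg of rock phosphate, x2 = kg of DAP, x3 = kg of potassium sulfate, x4 = kg of potassium nitrate.
min 0.48x1 + 1.12x2 + 1.54x3 + 1.82x4 with:
  0.01x2 + 0.18x3 ≥ 0.1   (sulfur)
  0.3x1 + 0.45x2 ≥ 0.95   (phosphorus (P₂O₅))
  0.5x3 + 0.45x4 ≥ 0.77   (potassium (K₂O))
  x1, x2, x3, x4 ≥ 0.
The cheapest feasible vertex uses only rock phosphate, potassium sulfate; DAP, potassium nitrate are not used. There the phosphorus (P₂O₅) and potassium (K₂O) constraints are tight.
Solving gives x1 = 3.167, x3 = 1.54.
Cost = 0.48·3.167 + 1.54·1.54 = 3.8918.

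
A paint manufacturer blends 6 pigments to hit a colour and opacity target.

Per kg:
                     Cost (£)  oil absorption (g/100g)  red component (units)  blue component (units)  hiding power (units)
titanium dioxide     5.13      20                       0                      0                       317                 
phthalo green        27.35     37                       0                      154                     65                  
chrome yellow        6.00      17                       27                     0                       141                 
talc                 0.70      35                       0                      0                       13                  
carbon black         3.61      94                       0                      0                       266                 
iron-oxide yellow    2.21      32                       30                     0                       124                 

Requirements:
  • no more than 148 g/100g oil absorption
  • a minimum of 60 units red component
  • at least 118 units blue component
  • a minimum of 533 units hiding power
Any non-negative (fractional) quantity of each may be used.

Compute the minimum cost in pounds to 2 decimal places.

Treat it as an LP. Let x1 = kg of titanium dioxide, x2 = kg of phthalo green, x3 = kg of chrome yellow, x4 = kg of talc, x5 = kg of carbon black, x6 = kg of iron-oxide yellow.
min 5.13x1 + 27.35x2 + 6x3 + 0.7x4 + 3.61x5 + 2.21x6 with:
  20x1 + 37x2 + 17x3 + 35x4 + 94x5 + 32x6 ≤ 148   (oil absorption)
  27x3 + 30x6 ≥ 60   (red component)
  154x2 ≥ 118   (blue component)
  317x1 + 65x2 + 141x3 + 13x4 + 266x5 + 124x6 ≥ 533   (hiding power)
  x1, x2, x3, x4, x5, x6 ≥ 0.
The minimum-cost mix takes nothing from chrome yellow, talc — only titanium dioxide, phthalo green, carbon black, iron-oxide yellow. Binding constraints: oil absorption, red component, blue component, hiding power.
So titanium dioxide = 0.29846 kg, phthalo green = 0.76623 kg, carbon black = 0.52851 kg, iron-oxide yellow = 2 kg.
Total cost: 5.13·0.29846 + 27.35·0.76623 + 3.61·0.52851 + 2.21·2 = 28.8154.

£28.82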